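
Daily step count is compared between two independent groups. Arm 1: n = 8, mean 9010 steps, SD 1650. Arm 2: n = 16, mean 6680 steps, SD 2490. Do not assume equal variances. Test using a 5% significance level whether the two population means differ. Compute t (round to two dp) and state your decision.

Let group 1 = arm 1, group 2 = arm 2. H0: μ_1 = μ_2; H1: μ_1 ≠ μ_2 (Welch's two-sample t-test, two-sided).
t = (x̄_1 − x̄_2)/√(s_1²/n_1 + s_2²/n_2) = (9010 − 6680)/√(1650²/8 + 2490²/16) = 2.73
Welch–Satterthwaite df ≈ 19.95
Two-sided p-value ≈ 0.0129
Since p ≈ 0.0129 < α = 0.05, reject H0; the evidence is statistically significant.

t = 2.73; reject H0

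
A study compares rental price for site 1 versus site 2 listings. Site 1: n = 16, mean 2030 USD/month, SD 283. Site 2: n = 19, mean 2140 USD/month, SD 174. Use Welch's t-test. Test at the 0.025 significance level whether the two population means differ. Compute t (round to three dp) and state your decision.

Let group 1 = site 1, group 2 = site 2. H0: μ_1 = μ_2; H1: μ_1 ≠ μ_2 (Welch's two-sample t-test, two-sided).
t = (x̄_1 − x̄_2)/√(s_1²/n_1 + s_2²/n_2) = (2030 − 2140)/√(283²/16 + 174²/19) = -1.354
Welch–Satterthwaite df ≈ 24.04
Two-sided p-value ≈ 0.1883
Since p ≈ 0.1883 > α = 0.025, fail to reject H0; the data do not provide sufficient evidence against H0.

t = -1.354; fail to reject H0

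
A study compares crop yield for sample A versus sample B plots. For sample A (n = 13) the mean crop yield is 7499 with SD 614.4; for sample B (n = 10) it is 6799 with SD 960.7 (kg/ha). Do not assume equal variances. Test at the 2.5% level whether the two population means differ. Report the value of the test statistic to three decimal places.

2.010

Let group 1 = sample A, group 2 = sample B. H0: μ_1 = μ_2; H1: μ_1 ≠ μ_2 (Welch's two-sample t-test, two-sided).
t = (x̄_1 − x̄_2)/√(s_1²/n_1 + s_2²/n_2) = (7499 − 6799)/√(614.4²/13 + 960.7²/10) = 2.010
Welch–Satterthwaite df ≈ 14.48
Two-sided p-value ≈ 0.0635
Since p ≈ 0.0635 > α = 0.025, fail to reject H0; the data do not provide sufficient evidence against H0.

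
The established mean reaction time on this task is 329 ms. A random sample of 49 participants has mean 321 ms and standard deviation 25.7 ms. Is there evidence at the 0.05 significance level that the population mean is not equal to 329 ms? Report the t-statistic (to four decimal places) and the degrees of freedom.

H0: μ = 329; H1: μ ≠ 329 (one-sample t-test, two-sided).
t = (x̄ − μ₀)/(s/√n) = (321 − 329)/(25.7/√49) = -2.1790
df = n − 1 = 48
Two-sided p-value ≈ 0.034
Since p ≈ 0.034 < α = 0.05, reject H0; the evidence is statistically significant.

t = -2.1790, df = 48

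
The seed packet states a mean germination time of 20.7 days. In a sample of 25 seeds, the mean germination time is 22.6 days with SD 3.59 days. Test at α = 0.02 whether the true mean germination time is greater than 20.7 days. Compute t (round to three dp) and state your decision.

H0: μ = 20.7; H1: μ > 20.7 (one-sample t-test, right-tailed).
t = (x̄ − μ₀)/(s/√n) = (22.6 − 20.7)/(3.59/√25) = 2.646
df = n − 1 = 24
p-value = P(T ≥ 2.646) ≈ 0.0071
Since p ≈ 0.0071 < α = 0.02, reject H0; the data support H1.

t = 2.646; reject H0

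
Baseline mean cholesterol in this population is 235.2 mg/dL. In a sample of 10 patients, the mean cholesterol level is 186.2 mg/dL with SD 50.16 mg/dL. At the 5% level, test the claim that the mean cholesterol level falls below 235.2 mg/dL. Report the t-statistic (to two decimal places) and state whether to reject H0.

H0: μ = 235.2; H1: μ < 235.2 (one-sample t-test, left-tailed).
t = (x̄ − μ₀)/(s/√n) = (186.2 − 235.2)/(50.16/√10) = -3.09
df = n − 1 = 9
p-value = P(T ≤ -3.09) ≈ 0.0065
Since p ≈ 0.0065 < α = 0.05, reject H0; the evidence is statistically significant.

t = -3.09; reject H0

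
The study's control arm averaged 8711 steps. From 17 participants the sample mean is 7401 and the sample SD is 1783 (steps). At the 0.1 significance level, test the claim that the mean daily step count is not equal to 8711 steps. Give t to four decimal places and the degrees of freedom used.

H0: μ = 8711; H1: μ ≠ 8711 (one-sample t-test, two-sided).
t = (x̄ − μ₀)/(s/√n) = (7401 − 8711)/(1783/√17) = -3.0293
df = n − 1 = 16
Two-sided p-value ≈ 0.008
Since p ≈ 0.008 < α = 0.1, reject H0; the evidence is statistically significant.

t = -3.0293, df = 16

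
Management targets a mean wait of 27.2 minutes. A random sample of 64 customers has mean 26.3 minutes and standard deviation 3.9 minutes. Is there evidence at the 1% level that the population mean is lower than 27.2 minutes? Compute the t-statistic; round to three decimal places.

-1.846

H0: μ = 27.2; H1: μ < 27.2 (one-sample t-test, left-tailed).
t = (x̄ − μ₀)/(s/√n) = (26.3 − 27.2)/(3.9/√64) = -1.846
df = n − 1 = 63
p-value = P(T ≤ -1.846) ≈ 0.035
Since p ≈ 0.035 > α = 0.01, fail to reject H0; the evidence is not statistically significant.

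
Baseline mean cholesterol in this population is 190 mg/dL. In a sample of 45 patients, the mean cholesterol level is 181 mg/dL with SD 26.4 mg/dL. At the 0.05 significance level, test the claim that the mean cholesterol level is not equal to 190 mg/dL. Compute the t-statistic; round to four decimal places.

H0: μ = 190; H1: μ ≠ 190 (one-sample t-test, two-sided).
t = (x̄ − μ₀)/(s/√n) = (181 − 190)/(26.4/√45) = -2.2869
df = n − 1 = 44
Two-sided p-value ≈ 0.0271
Since p ≈ 0.0271 < α = 0.05, reject H0; the data support H1.

-2.2869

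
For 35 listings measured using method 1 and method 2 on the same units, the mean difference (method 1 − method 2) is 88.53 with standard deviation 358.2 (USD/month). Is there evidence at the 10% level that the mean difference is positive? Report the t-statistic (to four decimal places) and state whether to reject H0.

H0: μ_d = 0; H1: μ_d > 0 (paired t-test on the differences, right-tailed).
t = d̄/(s_d/√n) = 88.53/(358.2/√35) = 1.4622
df = n − 1 = 34
p-value = P(T ≥ 1.4622) ≈ 0.0764
Since p ≈ 0.0764 < α = 0.1, reject H0; the evidence is statistically significant.

t = 1.4622; reject H0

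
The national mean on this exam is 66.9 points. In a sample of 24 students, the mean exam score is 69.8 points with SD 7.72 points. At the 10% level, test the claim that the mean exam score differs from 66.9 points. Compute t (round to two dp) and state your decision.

t = 1.84; reject H0

H0: μ = 66.9; H1: μ ≠ 66.9 (one-sample t-test, two-sided).
t = (x̄ − μ₀)/(s/√n) = (69.8 − 66.9)/(7.72/√24) = 1.84
df = n − 1 = 23
Two-sided p-value ≈ 0.079
Since p ≈ 0.079 < α = 0.1, reject H0; the data support H1.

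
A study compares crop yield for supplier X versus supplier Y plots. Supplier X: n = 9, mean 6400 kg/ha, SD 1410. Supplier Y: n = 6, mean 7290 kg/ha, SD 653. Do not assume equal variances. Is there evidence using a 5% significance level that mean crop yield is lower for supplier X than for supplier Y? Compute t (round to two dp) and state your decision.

t = -1.65; fail to reject H0

Let group 1 = supplier X, group 2 = supplier Y. H0: μ_1 = μ_2; H1: μ_1 < μ_2 (Welch's two-sample t-test, left-tailed).
t = (x̄_1 − x̄_2)/√(s_1²/n_1 + s_2²/n_2) = (6400 − 7290)/√(1410²/9 + 653²/6) = -1.65
Welch–Satterthwaite df ≈ 11.99
p-value = P(T ≤ -1.65) ≈ 0.0627
Since p ≈ 0.0627 > α = 0.05, fail to reject H0; the data do not provide sufficient evidence against H0.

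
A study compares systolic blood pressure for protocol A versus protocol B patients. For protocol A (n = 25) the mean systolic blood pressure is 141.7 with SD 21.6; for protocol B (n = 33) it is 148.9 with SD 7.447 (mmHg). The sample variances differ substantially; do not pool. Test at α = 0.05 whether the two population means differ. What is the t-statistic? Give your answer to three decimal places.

-1.596

Let group 1 = protocol A, group 2 = protocol B. H0: μ_1 = μ_2; H1: μ_1 ≠ μ_2 (Welch's two-sample t-test, two-sided).
t = (x̄_1 − x̄_2)/√(s_1²/n_1 + s_2²/n_2) = (141.7 − 148.9)/√(21.6²/25 + 7.447²/33) = -1.596
Welch–Satterthwaite df ≈ 28.34
Two-sided p-value ≈ 0.1215
Since p ≈ 0.1215 > α = 0.05, fail to reject H0; the data do not provide sufficient evidence against H0.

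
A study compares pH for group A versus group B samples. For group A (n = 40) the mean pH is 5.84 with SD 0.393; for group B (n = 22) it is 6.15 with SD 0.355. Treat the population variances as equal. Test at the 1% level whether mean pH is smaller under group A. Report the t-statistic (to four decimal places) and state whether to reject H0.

t = -3.0724; reject H0

Let group 1 = group A, group 2 = group B. H0: μ_1 = μ_2; H1: μ_1 < μ_2 (two-sample pooled-variance t-test, left-tailed).
s_p² = [(40−1)·0.393² + (22−1)·0.355²]/(40+22−2) = 0.144501
t = (5.84 − 6.15)/√[0.144501·(1/40 + 1/22)] = -3.0724
df = n₁ + n₂ − 2 = 60
p-value = P(T ≤ -3.0724) ≈ 0.0016
Since p ≈ 0.0016 < α = 0.01, reject H0; the evidence is statistically significant.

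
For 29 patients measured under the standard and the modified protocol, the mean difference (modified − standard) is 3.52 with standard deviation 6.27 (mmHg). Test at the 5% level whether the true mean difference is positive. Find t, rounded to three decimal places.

3.023

H0: μ_d = 0; H1: μ_d > 0 (paired t-test on the differences, right-tailed).
t = d̄/(s_d/√n) = 3.52/(6.27/√29) = 3.023
df = n − 1 = 28
p-value = P(T ≥ 3.023) ≈ 0.0027
Since p ≈ 0.0027 < α = 0.05, reject H0; the evidence is statistically significant.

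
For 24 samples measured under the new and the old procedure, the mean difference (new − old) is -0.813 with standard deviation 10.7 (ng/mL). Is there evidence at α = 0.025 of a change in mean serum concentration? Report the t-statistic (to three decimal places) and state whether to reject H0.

H0: μ_d = 0; H1: μ_d ≠ 0 (paired t-test on the differences, two-sided).
t = d̄/(s_d/√n) = -0.813/(10.7/√24) = -0.372
df = n − 1 = 23
Two-sided p-value ≈ 0.7131
Since p ≈ 0.7131 > α = 0.025, fail to reject H0; the evidence is not statistically significant.

t = -0.372; fail to reject H0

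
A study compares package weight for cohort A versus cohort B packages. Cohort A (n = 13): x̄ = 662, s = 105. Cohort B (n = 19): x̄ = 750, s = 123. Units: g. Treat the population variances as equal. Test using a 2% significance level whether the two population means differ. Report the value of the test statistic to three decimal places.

Let group 1 = cohort A, group 2 = cohort B. H0: μ_1 = μ_2; H1: μ_1 ≠ μ_2 (two-sample pooled-variance t-test, two-sided).
s_p² = [(13−1)·105² + (19−1)·123²]/(13+19−2) = 13487.4
t = (662 − 750)/√[13487.4·(1/13 + 1/19)] = -2.105
df = n₁ + n₂ − 2 = 30
Two-sided p-value ≈ 0.0438
Since p ≈ 0.0438 > α = 0.02, fail to reject H0; the data do not provide sufficient evidence against H0.

-2.105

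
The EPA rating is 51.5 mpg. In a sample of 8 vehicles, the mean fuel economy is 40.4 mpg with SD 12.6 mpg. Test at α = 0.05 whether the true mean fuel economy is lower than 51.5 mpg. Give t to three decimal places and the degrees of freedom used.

t = -2.492, df = 7

H0: μ = 51.5; H1: μ < 51.5 (one-sample t-test, left-tailed).
t = (x̄ − μ₀)/(s/√n) = (40.4 − 51.5)/(12.6/√8) = -2.492
df = n − 1 = 7
p-value = P(T ≤ -2.492) ≈ 0.0207
Since p ≈ 0.0207 < α = 0.05, reject H0; the evidence is statistically significant.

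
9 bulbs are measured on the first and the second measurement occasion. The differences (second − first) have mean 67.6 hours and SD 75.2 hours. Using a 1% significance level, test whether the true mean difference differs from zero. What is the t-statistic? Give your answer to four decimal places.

H0: μ_d = 0; H1: μ_d ≠ 0 (paired t-test on the differences, two-sided).
t = d̄/(s_d/√n) = 67.6/(75.2/√9) = 2.6968
df = n − 1 = 8
Two-sided p-value ≈ 0.027
Since p ≈ 0.027 > α = 0.01, fail to reject H0; the data do not provide sufficient evidence against H0.

2.6968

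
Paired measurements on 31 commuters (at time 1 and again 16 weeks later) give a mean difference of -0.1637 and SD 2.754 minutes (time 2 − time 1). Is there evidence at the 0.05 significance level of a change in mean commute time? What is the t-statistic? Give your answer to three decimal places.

H0: μ_d = 0; H1: μ_d ≠ 0 (paired t-test on the differences, two-sided).
t = d̄/(s_d/√n) = -0.1637/(2.754/√31) = -0.331
df = n − 1 = 30
Two-sided p-value ≈ 0.7430
Since p ≈ 0.7430 > α = 0.05, fail to reject H0; the data do not provide sufficient evidence against H0.

-0.331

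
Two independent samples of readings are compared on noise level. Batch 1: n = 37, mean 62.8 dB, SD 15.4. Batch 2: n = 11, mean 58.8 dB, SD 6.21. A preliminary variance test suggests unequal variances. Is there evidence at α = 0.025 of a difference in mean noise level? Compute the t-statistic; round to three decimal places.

1.270

Let group 1 = batch 1, group 2 = batch 2. H0: μ_1 = μ_2; H1: μ_1 ≠ μ_2 (Welch's two-sample t-test, two-sided).
t = (x̄_1 − x̄_2)/√(s_1²/n_1 + s_2²/n_2) = (62.8 − 58.8)/√(15.4²/37 + 6.21²/11) = 1.270
Welch–Satterthwaite df ≈ 41.48
Two-sided p-value ≈ 0.2111
Since p ≈ 0.2111 > α = 0.025, fail to reject H0; the evidence is not statistically significant.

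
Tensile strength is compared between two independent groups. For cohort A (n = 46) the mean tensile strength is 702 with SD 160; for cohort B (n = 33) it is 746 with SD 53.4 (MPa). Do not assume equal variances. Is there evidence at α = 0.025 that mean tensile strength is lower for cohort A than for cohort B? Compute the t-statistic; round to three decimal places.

Let group 1 = cohort A, group 2 = cohort B. H0: μ_1 = μ_2; H1: μ_1 < μ_2 (Welch's two-sample t-test, left-tailed).
t = (x̄_1 − x̄_2)/√(s_1²/n_1 + s_2²/n_2) = (702 − 746)/√(160²/46 + 53.4²/33) = -1.735
Welch–Satterthwaite df ≈ 58.09
p-value = P(T ≤ -1.735) ≈ 0.044
Since p ≈ 0.044 > α = 0.025, fail to reject H0; the evidence is not statistically significant.

-1.735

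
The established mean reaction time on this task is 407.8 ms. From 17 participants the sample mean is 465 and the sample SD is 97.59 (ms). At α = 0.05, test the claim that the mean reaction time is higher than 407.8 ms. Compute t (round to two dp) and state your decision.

t = 2.42; reject H0

H0: μ = 407.8; H1: μ > 407.8 (one-sample t-test, right-tailed).
t = (x̄ − μ₀)/(s/√n) = (465 − 407.8)/(97.59/√17) = 2.42
df = n − 1 = 16
p-value = P(T ≥ 2.42) ≈ 0.014
Since p ≈ 0.014 < α = 0.05, reject H0; the evidence is statistically significant.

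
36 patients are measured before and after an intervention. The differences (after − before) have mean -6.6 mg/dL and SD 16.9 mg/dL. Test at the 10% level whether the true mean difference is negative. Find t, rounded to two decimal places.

H0: μ_d = 0; H1: μ_d < 0 (paired t-test on the differences, left-tailed).
t = d̄/(s_d/√n) = -6.6/(16.9/√36) = -2.34
df = n − 1 = 35
p-value = P(T ≤ -2.34) ≈ 0.0125
Since p ≈ 0.0125 < α = 0.1, reject H0; the evidence is statistically significant.

-2.34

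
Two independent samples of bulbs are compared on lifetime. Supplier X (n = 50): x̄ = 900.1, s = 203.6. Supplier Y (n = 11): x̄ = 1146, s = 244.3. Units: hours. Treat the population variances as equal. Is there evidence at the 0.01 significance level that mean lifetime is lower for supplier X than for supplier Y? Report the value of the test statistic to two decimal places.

Let group 1 = supplier X, group 2 = supplier Y. H0: μ_1 = μ_2; H1: μ_1 < μ_2 (two-sample pooled-variance t-test, left-tailed).
s_p² = [(50−1)·203.6² + (11−1)·244.3²]/(50+11−2) = 44542.7
t = (900.1 − 1146)/√[44542.7·(1/50 + 1/11)] = -3.50
df = n₁ + n₂ − 2 = 59
p-value = P(T ≤ -3.50) ≈ 0.000
Since p ≈ 0.000 < α = 0.01, reject H0; the evidence is statistically significant.

-3.50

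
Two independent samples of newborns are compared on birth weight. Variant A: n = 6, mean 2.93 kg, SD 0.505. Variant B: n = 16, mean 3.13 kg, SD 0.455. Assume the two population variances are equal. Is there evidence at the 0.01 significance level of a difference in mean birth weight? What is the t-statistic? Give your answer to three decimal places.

-0.893

Let group 1 = variant A, group 2 = variant B. H0: μ_1 = μ_2; H1: μ_1 ≠ μ_2 (two-sample pooled-variance t-test, two-sided).
s_p² = [(6−1)·0.505² + (16−1)·0.455²]/(6+16−2) = 0.219025
t = (2.93 − 3.13)/√[0.219025·(1/6 + 1/16)] = -0.893
df = n₁ + n₂ − 2 = 20
Two-sided p-value ≈ 0.3826
Since p ≈ 0.3826 > α = 0.01, fail to reject H0; the evidence is not statistically significant.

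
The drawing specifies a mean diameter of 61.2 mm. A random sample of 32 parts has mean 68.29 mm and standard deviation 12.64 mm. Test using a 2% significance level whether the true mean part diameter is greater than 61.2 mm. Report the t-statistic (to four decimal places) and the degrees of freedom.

t = 3.1730, df = 31

H0: μ = 61.2; H1: μ > 61.2 (one-sample t-test, right-tailed).
t = (x̄ − μ₀)/(s/√n) = (68.29 − 61.2)/(12.64/√32) = 3.1730
df = n − 1 = 31
p-value = P(T ≥ 3.1730) ≈ 0.002
Since p ≈ 0.002 < α = 0.02, reject H0; the data support H1.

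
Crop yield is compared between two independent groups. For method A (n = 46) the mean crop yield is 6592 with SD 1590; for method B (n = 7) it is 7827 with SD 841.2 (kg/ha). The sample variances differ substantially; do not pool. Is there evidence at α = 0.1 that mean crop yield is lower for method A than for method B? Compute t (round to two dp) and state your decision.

t = -3.13; reject H0

Let group 1 = method A, group 2 = method B. H0: μ_1 = μ_2; H1: μ_1 < μ_2 (Welch's two-sample t-test, left-tailed).
t = (x̄_1 − x̄_2)/√(s_1²/n_1 + s_2²/n_2) = (6592 − 7827)/√(1590²/46 + 841.2²/7) = -3.13
Welch–Satterthwaite df ≈ 13.76
p-value = P(T ≤ -3.13) ≈ 0.004
Since p ≈ 0.004 < α = 0.1, reject H0; the data support H1.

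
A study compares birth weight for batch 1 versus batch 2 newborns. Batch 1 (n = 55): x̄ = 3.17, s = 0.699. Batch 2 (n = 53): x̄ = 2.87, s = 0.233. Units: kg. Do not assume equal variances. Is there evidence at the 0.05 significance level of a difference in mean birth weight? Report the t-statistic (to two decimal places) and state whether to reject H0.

Let group 1 = batch 1, group 2 = batch 2. H0: μ_1 = μ_2; H1: μ_1 ≠ μ_2 (Welch's two-sample t-test, two-sided).
t = (x̄_1 − x̄_2)/√(s_1²/n_1 + s_2²/n_2) = (3.17 − 2.87)/√(0.699²/55 + 0.233²/53) = 3.01
Welch–Satterthwaite df ≈ 66.26
Two-sided p-value ≈ 0.0037
Since p ≈ 0.0037 < α = 0.05, reject H0; the data support H1.

t = 3.01; reject H0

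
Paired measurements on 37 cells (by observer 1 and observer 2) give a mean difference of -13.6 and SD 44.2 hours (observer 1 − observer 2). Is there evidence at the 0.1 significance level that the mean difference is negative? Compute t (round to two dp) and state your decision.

t = -1.87; reject H0

H0: μ_d = 0; H1: μ_d < 0 (paired t-test on the differences, left-tailed).
t = d̄/(s_d/√n) = -13.6/(44.2/√37) = -1.87
df = n − 1 = 36
p-value = P(T ≤ -1.87) ≈ 0.0347
Since p ≈ 0.0347 < α = 0.1, reject H0; the evidence is statistically significant.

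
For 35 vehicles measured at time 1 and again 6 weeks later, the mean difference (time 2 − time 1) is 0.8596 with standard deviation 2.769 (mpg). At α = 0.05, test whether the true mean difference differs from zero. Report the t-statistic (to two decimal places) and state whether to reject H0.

H0: μ_d = 0; H1: μ_d ≠ 0 (paired t-test on the differences, two-sided).
t = d̄/(s_d/√n) = 0.8596/(2.769/√35) = 1.84
df = n − 1 = 34
Two-sided p-value ≈ 0.075
Since p ≈ 0.075 > α = 0.05, fail to reject H0; the evidence is not statistically significant.

t = 1.84; fail to reject H0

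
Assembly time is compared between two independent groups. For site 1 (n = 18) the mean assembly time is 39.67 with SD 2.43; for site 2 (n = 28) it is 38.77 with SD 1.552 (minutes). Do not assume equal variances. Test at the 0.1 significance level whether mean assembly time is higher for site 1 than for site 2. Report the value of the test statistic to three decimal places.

Let group 1 = site 1, group 2 = site 2. H0: μ_1 = μ_2; H1: μ_1 > μ_2 (Welch's two-sample t-test, right-tailed).
t = (x̄_1 − x̄_2)/√(s_1²/n_1 + s_2²/n_2) = (39.67 − 38.77)/√(2.43²/18 + 1.552²/28) = 1.399
Welch–Satterthwaite df ≈ 25.96
p-value = P(T ≥ 1.399) ≈ 0.0869
Since p ≈ 0.0869 < α = 0.1, reject H0; the data support H1.

1.399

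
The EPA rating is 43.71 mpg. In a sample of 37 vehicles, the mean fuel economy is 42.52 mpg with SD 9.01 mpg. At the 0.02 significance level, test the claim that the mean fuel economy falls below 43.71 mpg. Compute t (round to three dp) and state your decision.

H0: μ = 43.71; H1: μ < 43.71 (one-sample t-test, left-tailed).
t = (x̄ − μ₀)/(s/√n) = (42.52 − 43.71)/(9.01/√37) = -0.803
df = n − 1 = 36
p-value = P(T ≤ -0.803) ≈ 0.214
Since p ≈ 0.214 > α = 0.02, fail to reject H0; the evidence is not statistically significant.

t = -0.803; fail to reject H0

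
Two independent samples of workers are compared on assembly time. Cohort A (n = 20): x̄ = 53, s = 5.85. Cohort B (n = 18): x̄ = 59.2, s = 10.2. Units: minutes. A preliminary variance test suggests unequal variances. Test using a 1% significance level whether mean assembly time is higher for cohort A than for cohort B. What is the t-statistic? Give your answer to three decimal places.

-2.265

Let group 1 = cohort A, group 2 = cohort B. H0: μ_1 = μ_2; H1: μ_1 > μ_2 (Welch's two-sample t-test, right-tailed).
t = (x̄_1 − x̄_2)/√(s_1²/n_1 + s_2²/n_2) = (53 − 59.2)/√(5.85²/20 + 10.2²/18) = -2.265
Welch–Satterthwaite df ≈ 26.48
p-value = P(T ≥ -2.265) ≈ 0.984
Since p ≈ 0.984 > α = 0.01, fail to reject H0; the data do not provide sufficient evidence against H0.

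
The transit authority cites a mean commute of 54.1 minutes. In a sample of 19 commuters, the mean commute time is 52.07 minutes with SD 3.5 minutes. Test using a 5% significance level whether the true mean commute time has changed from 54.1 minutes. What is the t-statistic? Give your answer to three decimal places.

H0: μ = 54.1; H1: μ ≠ 54.1 (one-sample t-test, two-sided).
t = (x̄ − μ₀)/(s/√n) = (52.07 − 54.1)/(3.5/√19) = -2.528
df = n − 1 = 18
Two-sided p-value ≈ 0.021
Since p ≈ 0.021 < α = 0.05, reject H0; the evidence is statistically significant.

-2.528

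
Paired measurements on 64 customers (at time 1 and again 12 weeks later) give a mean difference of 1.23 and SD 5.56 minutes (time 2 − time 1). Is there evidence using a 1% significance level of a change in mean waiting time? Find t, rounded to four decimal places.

1.7698

H0: μ_d = 0; H1: μ_d ≠ 0 (paired t-test on the differences, two-sided).
t = d̄/(s_d/√n) = 1.23/(5.56/√64) = 1.7698
df = n − 1 = 63
Two-sided p-value ≈ 0.0816
Since p ≈ 0.0816 > α = 0.01, fail to reject H0; the data do not provide sufficient evidence against H0.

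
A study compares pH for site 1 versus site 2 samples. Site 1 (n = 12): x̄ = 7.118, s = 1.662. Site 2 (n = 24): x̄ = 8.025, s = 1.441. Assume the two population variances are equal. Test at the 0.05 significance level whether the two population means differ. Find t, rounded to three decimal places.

Let group 1 = site 1, group 2 = site 2. H0: μ_1 = μ_2; H1: μ_1 ≠ μ_2 (two-sample pooled-variance t-test, two-sided).
s_p² = [(12−1)·1.662² + (24−1)·1.441²]/(12+24−2) = 2.29835
t = (7.118 − 8.025)/√[2.29835·(1/12 + 1/24)] = -1.692
df = n₁ + n₂ − 2 = 34
Two-sided p-value ≈ 0.0998
Since p ≈ 0.0998 > α = 0.05, fail to reject H0; the data do not provide sufficient evidence against H0.

-1.692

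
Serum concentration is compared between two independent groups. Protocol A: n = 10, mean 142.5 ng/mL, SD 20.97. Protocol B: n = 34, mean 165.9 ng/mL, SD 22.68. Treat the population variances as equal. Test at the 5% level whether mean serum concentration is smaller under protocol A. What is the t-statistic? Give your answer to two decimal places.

Let group 1 = protocol A, group 2 = protocol B. H0: μ_1 = μ_2; H1: μ_1 < μ_2 (two-sample pooled-variance t-test, left-tailed).
s_p² = [(10−1)·20.97² + (34−1)·22.68²]/(10+34−2) = 498.388
t = (142.5 − 165.9)/√[498.388·(1/10 + 1/34)] = -2.91
df = n₁ + n₂ − 2 = 42
p-value = P(T ≤ -2.91) ≈ 0.003
Since p ≈ 0.003 < α = 0.05, reject H0; the evidence is statistically significant.

-2.91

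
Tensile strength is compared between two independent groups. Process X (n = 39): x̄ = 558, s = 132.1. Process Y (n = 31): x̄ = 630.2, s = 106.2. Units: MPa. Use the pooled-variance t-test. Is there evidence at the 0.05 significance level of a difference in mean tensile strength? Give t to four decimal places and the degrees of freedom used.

t = -2.4725, df = 68

Let group 1 = process X, group 2 = process Y. H0: μ_1 = μ_2; H1: μ_1 ≠ μ_2 (two-sample pooled-variance t-test, two-sided).
s_p² = [(39−1)·132.1² + (31−1)·106.2²]/(39+31−2) = 14727.5
t = (558 − 630.2)/√[14727.5·(1/39 + 1/31)] = -2.4725
df = n₁ + n₂ − 2 = 68
Two-sided p-value ≈ 0.0159
Since p ≈ 0.0159 < α = 0.05, reject H0; the evidence is statistically significant.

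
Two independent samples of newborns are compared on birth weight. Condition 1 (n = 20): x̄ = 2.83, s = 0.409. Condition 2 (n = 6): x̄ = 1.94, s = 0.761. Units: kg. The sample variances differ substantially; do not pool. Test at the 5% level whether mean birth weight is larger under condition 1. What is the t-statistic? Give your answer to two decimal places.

Let group 1 = condition 1, group 2 = condition 2. H0: μ_1 = μ_2; H1: μ_1 > μ_2 (Welch's two-sample t-test, right-tailed).
t = (x̄_1 − x̄_2)/√(s_1²/n_1 + s_2²/n_2) = (2.83 − 1.94)/√(0.409²/20 + 0.761²/6) = 2.75
Welch–Satterthwaite df ≈ 5.89
p-value = P(T ≥ 2.75) ≈ 0.0170
Since p ≈ 0.0170 < α = 0.05, reject H0; the evidence is statistically significant.

2.75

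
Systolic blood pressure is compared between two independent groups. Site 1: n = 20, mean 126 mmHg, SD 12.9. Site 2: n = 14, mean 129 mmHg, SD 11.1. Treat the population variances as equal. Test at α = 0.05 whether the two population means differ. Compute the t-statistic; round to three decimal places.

Let group 1 = site 1, group 2 = site 2. H0: μ_1 = μ_2; H1: μ_1 ≠ μ_2 (two-sample pooled-variance t-test, two-sided).
s_p² = [(20−1)·12.9² + (14−1)·11.1²]/(20+14−2) = 148.86
t = (126 − 129)/√[148.86·(1/20 + 1/14)] = -0.706
df = n₁ + n₂ − 2 = 32
Two-sided p-value ≈ 0.4855
Since p ≈ 0.4855 > α = 0.05, fail to reject H0; the data do not provide sufficient evidence against H0.

-0.706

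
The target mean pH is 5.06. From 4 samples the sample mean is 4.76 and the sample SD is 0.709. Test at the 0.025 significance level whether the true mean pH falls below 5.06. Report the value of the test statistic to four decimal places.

-0.8463

H0: μ = 5.06; H1: μ < 5.06 (one-sample t-test, left-tailed).
t = (x̄ − μ₀)/(s/√n) = (4.76 − 5.06)/(0.709/√4) = -0.8463
df = n − 1 = 3
p-value = P(T ≤ -0.8463) ≈ 0.2298
Since p ≈ 0.2298 > α = 0.025, fail to reject H0; the data do not provide sufficient evidence against H0.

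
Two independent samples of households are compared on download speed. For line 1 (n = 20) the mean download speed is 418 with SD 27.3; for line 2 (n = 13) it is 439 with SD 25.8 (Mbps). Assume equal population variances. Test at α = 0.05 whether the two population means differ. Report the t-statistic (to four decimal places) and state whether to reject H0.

Let group 1 = line 1, group 2 = line 2. H0: μ_1 = μ_2; H1: μ_1 ≠ μ_2 (two-sample pooled-variance t-test, two-sided).
s_p² = [(20−1)·27.3² + (13−1)·25.8²]/(20+13−2) = 714.458
t = (418 − 439)/√[714.458·(1/20 + 1/13)] = -2.2053
df = n₁ + n₂ − 2 = 31
Two-sided p-value ≈ 0.035
Since p ≈ 0.035 < α = 0.05, reject H0; the data support H1.

t = -2.2053; reject H0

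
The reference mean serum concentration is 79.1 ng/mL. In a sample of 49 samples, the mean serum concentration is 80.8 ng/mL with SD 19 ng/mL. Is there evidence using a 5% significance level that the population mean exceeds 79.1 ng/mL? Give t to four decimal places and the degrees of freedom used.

H0: μ = 79.1; H1: μ > 79.1 (one-sample t-test, right-tailed).
t = (x̄ − μ₀)/(s/√n) = (80.8 − 79.1)/(19/√49) = 0.6263
df = n − 1 = 48
p-value = P(T ≥ 0.6263) ≈ 0.2670
Since p ≈ 0.2670 > α = 0.05, fail to reject H0; the evidence is not statistically significant.

t = 0.6263, df = 48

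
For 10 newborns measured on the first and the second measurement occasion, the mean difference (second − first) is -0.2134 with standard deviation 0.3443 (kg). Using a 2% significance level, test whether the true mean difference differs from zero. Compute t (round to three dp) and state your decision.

t = -1.960; fail to reject H0

H0: μ_d = 0; H1: μ_d ≠ 0 (paired t-test on the differences, two-sided).
t = d̄/(s_d/√n) = -0.2134/(0.3443/√10) = -1.960
df = n − 1 = 9
Two-sided p-value ≈ 0.0816
Since p ≈ 0.0816 > α = 0.02, fail to reject H0; the data do not provide sufficient evidence against H0.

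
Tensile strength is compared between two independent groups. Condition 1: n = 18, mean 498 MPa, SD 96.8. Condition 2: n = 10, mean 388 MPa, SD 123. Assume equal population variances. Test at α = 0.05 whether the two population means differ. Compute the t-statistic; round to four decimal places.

Let group 1 = condition 1, group 2 = condition 2. H0: μ_1 = μ_2; H1: μ_1 ≠ μ_2 (two-sample pooled-variance t-test, two-sided).
s_p² = [(18−1)·96.8² + (10−1)·123²]/(18+10−2) = 11363.7
t = (498 − 388)/√[11363.7·(1/18 + 1/10)] = 2.6163
df = n₁ + n₂ − 2 = 26
Two-sided p-value ≈ 0.0146
Since p ≈ 0.0146 < α = 0.05, reject H0; the data support H1.

2.6163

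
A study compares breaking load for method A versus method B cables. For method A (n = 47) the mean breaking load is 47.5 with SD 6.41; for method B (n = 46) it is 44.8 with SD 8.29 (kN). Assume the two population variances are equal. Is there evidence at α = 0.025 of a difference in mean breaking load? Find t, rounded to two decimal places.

1.76

Let group 1 = method A, group 2 = method B. H0: μ_1 = μ_2; H1: μ_1 ≠ μ_2 (two-sample pooled-variance t-test, two-sided).
s_p² = [(47−1)·6.41² + (46−1)·8.29²]/(47+46−2) = 54.7543
t = (47.5 − 44.8)/√[54.7543·(1/47 + 1/46)] = 1.76
df = n₁ + n₂ − 2 = 91
Two-sided p-value ≈ 0.082
Since p ≈ 0.082 > α = 0.025, fail to reject H0; the data do not provide sufficient evidence against H0.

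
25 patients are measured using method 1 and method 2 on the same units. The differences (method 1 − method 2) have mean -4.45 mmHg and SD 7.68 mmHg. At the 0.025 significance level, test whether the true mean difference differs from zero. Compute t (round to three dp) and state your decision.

t = -2.897; reject H0

H0: μ_d = 0; H1: μ_d ≠ 0 (paired t-test on the differences, two-sided).
t = d̄/(s_d/√n) = -4.45/(7.68/√25) = -2.897
df = n − 1 = 24
Two-sided p-value ≈ 0.008
Since p ≈ 0.008 < α = 0.025, reject H0; the data support H1.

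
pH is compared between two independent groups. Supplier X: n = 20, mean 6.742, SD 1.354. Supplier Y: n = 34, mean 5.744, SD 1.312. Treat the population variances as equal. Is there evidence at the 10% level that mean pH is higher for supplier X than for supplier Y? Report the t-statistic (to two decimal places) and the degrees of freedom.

t = 2.67, df = 52

Let group 1 = supplier X, group 2 = supplier Y. H0: μ_1 = μ_2; H1: μ_1 > μ_2 (two-sample pooled-variance t-test, right-tailed).
s_p² = [(20−1)·1.354² + (34−1)·1.312²]/(20+34−2) = 1.76226
t = (6.742 − 5.744)/√[1.76226·(1/20 + 1/34)] = 2.67
df = n₁ + n₂ − 2 = 52
p-value = P(T ≥ 2.67) ≈ 0.005
Since p ≈ 0.005 < α = 0.1, reject H0; the data support H1.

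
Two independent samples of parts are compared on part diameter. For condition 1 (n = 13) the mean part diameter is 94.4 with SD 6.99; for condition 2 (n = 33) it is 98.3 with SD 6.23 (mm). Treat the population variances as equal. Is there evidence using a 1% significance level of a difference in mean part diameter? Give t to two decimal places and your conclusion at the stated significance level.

t = -1.85; fail to reject H0

Let group 1 = condition 1, group 2 = condition 2. H0: μ_1 = μ_2; H1: μ_1 ≠ μ_2 (two-sample pooled-variance t-test, two-sided).
s_p² = [(13−1)·6.99² + (33−1)·6.23²]/(13+33−2) = 41.553
t = (94.4 − 98.3)/√[41.553·(1/13 + 1/33)] = -1.85
df = n₁ + n₂ − 2 = 44
Two-sided p-value ≈ 0.071
Since p ≈ 0.071 > α = 0.01, fail to reject H0; the evidence is not statistically significant.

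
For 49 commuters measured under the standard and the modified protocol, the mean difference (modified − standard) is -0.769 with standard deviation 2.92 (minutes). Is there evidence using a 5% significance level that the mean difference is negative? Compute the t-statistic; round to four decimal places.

H0: μ_d = 0; H1: μ_d < 0 (paired t-test on the differences, left-tailed).
t = d̄/(s_d/√n) = -0.769/(2.92/√49) = -1.8435
df = n − 1 = 48
p-value = P(T ≤ -1.8435) ≈ 0.036
Since p ≈ 0.036 < α = 0.05, reject H0; the evidence is statistically significant.

-1.8435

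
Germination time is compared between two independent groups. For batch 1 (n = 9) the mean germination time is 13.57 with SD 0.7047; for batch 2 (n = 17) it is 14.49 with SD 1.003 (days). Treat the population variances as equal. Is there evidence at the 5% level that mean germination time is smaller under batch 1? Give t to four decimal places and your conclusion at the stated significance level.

t = -2.4406; reject H0

Let group 1 = batch 1, group 2 = batch 2. H0: μ_1 = μ_2; H1: μ_1 < μ_2 (two-sample pooled-variance t-test, left-tailed).
s_p² = [(9−1)·0.7047² + (17−1)·1.003²]/(9+17−2) = 0.836207
t = (13.57 − 14.49)/√[0.836207·(1/9 + 1/17)] = -2.4406
df = n₁ + n₂ − 2 = 24
p-value = P(T ≤ -2.4406) ≈ 0.011
Since p ≈ 0.011 < α = 0.05, reject H0; the data support H1.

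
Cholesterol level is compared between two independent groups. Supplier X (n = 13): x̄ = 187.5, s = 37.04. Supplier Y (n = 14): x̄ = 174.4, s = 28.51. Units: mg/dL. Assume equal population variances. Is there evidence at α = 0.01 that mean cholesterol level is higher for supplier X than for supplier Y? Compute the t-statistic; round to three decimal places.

1.034

Let group 1 = supplier X, group 2 = supplier Y. H0: μ_1 = μ_2; H1: μ_1 > μ_2 (two-sample pooled-variance t-test, right-tailed).
s_p² = [(13−1)·37.04² + (14−1)·28.51²]/(13+14−2) = 1081.21
t = (187.5 − 174.4)/√[1081.21·(1/13 + 1/14)] = 1.034
df = n₁ + n₂ − 2 = 25
p-value = P(T ≥ 1.034) ≈ 0.1554
Since p ≈ 0.1554 > α = 0.01, fail to reject H0; the evidence is not statistically significant.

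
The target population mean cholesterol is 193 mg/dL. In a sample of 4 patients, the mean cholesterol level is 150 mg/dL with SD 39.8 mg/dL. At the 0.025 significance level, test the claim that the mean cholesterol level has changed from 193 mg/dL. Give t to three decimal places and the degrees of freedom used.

H0: μ = 193; H1: μ ≠ 193 (one-sample t-test, two-sided).
t = (x̄ − μ₀)/(s/√n) = (150 − 193)/(39.8/√4) = -2.161
df = n − 1 = 3
Two-sided p-value ≈ 0.1195
Since p ≈ 0.1195 > α = 0.025, fail to reject H0; the data do not provide sufficient evidence against H0.

t = -2.161, df = 3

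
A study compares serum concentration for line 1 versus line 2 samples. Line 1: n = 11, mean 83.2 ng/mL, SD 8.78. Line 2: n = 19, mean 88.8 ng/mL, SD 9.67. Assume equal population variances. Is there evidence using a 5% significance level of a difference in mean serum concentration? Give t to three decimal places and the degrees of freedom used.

Let group 1 = line 1, group 2 = line 2. H0: μ_1 = μ_2; H1: μ_1 ≠ μ_2 (two-sample pooled-variance t-test, two-sided).
s_p² = [(11−1)·8.78² + (19−1)·9.67²]/(11+19−2) = 87.6444
t = (83.2 − 88.8)/√[87.6444·(1/11 + 1/19)] = -1.579
df = n₁ + n₂ − 2 = 28
Two-sided p-value ≈ 0.126
Since p ≈ 0.126 > α = 0.05, fail to reject H0; the evidence is not statistically significant.

t = -1.579, df = 28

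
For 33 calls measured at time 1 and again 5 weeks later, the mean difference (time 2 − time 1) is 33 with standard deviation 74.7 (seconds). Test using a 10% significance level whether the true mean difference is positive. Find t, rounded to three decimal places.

H0: μ_d = 0; H1: μ_d > 0 (paired t-test on the differences, right-tailed).
t = d̄/(s_d/√n) = 33/(74.7/√33) = 2.538
df = n − 1 = 32
p-value = P(T ≥ 2.538) ≈ 0.008
Since p ≈ 0.008 < α = 0.1, reject H0; the evidence is statistically significant.

2.538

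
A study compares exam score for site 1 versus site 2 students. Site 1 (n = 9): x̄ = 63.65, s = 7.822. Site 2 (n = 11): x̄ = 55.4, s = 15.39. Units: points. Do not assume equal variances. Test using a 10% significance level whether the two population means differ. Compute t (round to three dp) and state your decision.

t = 1.550; fail to reject H0

Let group 1 = site 1, group 2 = site 2. H0: μ_1 = μ_2; H1: μ_1 ≠ μ_2 (Welch's two-sample t-test, two-sided).
t = (x̄_1 − x̄_2)/√(s_1²/n_1 + s_2²/n_2) = (63.65 − 55.4)/√(7.822²/9 + 15.39²/11) = 1.550
Welch–Satterthwaite df ≈ 15.39
Two-sided p-value ≈ 0.1415
Since p ≈ 0.1415 > α = 0.1, fail to reject H0; the evidence is not statistically significant.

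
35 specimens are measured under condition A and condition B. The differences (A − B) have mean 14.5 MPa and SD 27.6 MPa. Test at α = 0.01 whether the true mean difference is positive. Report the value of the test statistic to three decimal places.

H0: μ_d = 0; H1: μ_d > 0 (paired t-test on the differences, right-tailed).
t = d̄/(s_d/√n) = 14.5/(27.6/√35) = 3.108
df = n − 1 = 34
p-value = P(T ≥ 3.108) ≈ 0.0019
Since p ≈ 0.0019 < α = 0.01, reject H0; the data support H1.

3.108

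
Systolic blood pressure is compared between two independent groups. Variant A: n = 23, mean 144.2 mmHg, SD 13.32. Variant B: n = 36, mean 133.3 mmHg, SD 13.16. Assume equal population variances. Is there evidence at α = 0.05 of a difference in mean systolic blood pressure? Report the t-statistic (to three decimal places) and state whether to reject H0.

t = 3.088; reject H0

Let group 1 = variant A, group 2 = variant B. H0: μ_1 = μ_2; H1: μ_1 ≠ μ_2 (two-sample pooled-variance t-test, two-sided).
s_p² = [(23−1)·13.32² + (36−1)·13.16²]/(23+36−2) = 174.821
t = (144.2 − 133.3)/√[174.821·(1/23 + 1/36)] = 3.088
df = n₁ + n₂ − 2 = 57
Two-sided p-value ≈ 0.0031
Since p ≈ 0.0031 < α = 0.05, reject H0; the data support H1.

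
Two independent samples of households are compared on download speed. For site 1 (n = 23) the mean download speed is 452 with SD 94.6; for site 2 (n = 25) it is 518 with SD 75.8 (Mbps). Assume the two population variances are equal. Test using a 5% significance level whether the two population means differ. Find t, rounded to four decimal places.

-2.6777

Let group 1 = site 1, group 2 = site 2. H0: μ_1 = μ_2; H1: μ_1 ≠ μ_2 (two-sample pooled-variance t-test, two-sided).
s_p² = [(23−1)·94.6² + (25−1)·75.8²]/(23+25−2) = 7277.76
t = (452 − 518)/√[7277.76·(1/23 + 1/25)] = -2.6777
df = n₁ + n₂ − 2 = 46
Two-sided p-value ≈ 0.010
Since p ≈ 0.010 < α = 0.05, reject H0; the data support H1.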